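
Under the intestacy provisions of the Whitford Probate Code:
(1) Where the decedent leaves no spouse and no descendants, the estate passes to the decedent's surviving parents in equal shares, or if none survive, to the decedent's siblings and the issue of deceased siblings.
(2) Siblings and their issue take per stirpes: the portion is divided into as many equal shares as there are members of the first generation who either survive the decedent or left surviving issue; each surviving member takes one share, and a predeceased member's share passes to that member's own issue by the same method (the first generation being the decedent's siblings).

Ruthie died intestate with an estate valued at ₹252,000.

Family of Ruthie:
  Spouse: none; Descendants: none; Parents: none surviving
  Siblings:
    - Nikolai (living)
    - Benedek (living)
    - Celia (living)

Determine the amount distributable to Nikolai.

Nikolai receives ₹84,000.

The entire ₹252,000 passes to the siblings and their issue.
That amount (₹252,000) is divided into 3 shares of ₹84,000: Nikolai, Benedek, and Celia each take ₹84,000.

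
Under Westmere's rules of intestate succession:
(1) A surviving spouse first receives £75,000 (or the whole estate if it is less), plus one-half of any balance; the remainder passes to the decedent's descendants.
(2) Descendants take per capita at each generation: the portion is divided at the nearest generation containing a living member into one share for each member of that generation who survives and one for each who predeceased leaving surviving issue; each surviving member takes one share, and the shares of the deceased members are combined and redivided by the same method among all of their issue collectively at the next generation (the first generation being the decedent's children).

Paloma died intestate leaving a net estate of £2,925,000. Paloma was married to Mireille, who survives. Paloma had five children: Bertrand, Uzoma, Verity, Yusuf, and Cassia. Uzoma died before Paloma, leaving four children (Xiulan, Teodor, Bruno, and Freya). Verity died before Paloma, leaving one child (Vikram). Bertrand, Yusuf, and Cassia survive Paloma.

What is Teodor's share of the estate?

Mireille first takes £75,000, leaving a balance of £2,850,000. Mireille then takes one-half of the balance (£1,425,000), for a total of £1,500,000. The remaining £1,425,000 passes to the descendants.
The descendants' portion (£1,425,000) is divided at the children's generation into 5 shares of £285,000. Bertrand, Yusuf, and Cassia each take £285,000. The 2 shares of the deceased (Uzoma and Verity) are combined into a pool of £570,000.
That pool (£570,000) is divided at the grandchildren's generation equally among Xiulan, Teodor, Bruno, Freya, and Vikram: £114,000 each.

Teodor receives £114,000.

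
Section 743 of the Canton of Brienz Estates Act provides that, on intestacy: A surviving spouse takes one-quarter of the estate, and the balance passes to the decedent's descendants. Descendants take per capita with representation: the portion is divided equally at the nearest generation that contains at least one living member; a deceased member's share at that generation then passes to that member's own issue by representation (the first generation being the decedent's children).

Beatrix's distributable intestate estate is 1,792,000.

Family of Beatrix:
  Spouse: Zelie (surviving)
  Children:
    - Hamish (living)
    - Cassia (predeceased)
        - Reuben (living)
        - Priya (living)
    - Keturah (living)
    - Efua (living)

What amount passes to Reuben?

Reuben receives 168,000.

Zelie takes one-quarter of 1,792,000 = 448,000. The remaining 1,344,000 passes to the descendants.
The descendants' portion (1,344,000) is divided into 4 shares of 336,000: Hamish, Keturah, and Efua each take 336,000; Cassia's 336,000 share passes to Cassia's issue.
Cassia's share (336,000) is divided into 2 shares of 168,000: Reuben and Priya each take 168,000.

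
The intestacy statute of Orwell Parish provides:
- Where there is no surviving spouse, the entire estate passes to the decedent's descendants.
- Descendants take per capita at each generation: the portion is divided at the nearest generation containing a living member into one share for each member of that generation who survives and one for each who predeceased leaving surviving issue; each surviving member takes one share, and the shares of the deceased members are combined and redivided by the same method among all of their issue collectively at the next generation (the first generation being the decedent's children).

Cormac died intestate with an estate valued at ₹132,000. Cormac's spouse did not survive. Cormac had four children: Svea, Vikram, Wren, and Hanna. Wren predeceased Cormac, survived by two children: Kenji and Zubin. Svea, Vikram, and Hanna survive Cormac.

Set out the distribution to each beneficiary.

Svea: ₹33,000; Vikram: ₹33,000; Kenji: ₹16,500; Zubin: ₹16,500; Hanna: ₹33,000

The entire ₹132,000 passes to the descendants.
That amount (₹132,000) is divided at the children's generation into 4 shares of ₹33,000. Svea, Vikram, and Hanna each take ₹33,000. The remaining share for the deceased Wren (₹33,000) is carried to the next generation.
That pool (₹33,000) is divided at the grandchildren's generation equally among Kenji and Zubin: ₹16,500 each.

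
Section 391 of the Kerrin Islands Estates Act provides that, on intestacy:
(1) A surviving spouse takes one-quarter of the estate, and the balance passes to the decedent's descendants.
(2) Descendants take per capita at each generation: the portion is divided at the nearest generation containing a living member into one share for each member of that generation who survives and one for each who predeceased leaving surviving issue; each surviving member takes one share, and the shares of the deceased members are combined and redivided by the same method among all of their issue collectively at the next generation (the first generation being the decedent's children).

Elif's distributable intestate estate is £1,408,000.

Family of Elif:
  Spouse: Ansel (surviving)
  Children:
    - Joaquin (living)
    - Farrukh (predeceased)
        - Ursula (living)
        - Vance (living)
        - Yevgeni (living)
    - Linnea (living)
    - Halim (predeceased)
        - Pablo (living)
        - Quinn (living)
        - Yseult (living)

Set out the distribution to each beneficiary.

Ansel takes one-quarter of £1,408,000 = £352,000. The remaining £1,056,000 passes to the descendants.
The descendants' portion (£1,056,000) is divided at the children's generation into 4 shares of £264,000. Joaquin and Linnea each take £264,000. The 2 shares of the deceased (Farrukh and Halim) are combined into a pool of £528,000.
That pool (£528,000) is divided at the grandchildren's generation equally among Ursula, Vance, Yevgeni, Pablo, Quinn, and Yseult: £88,000 each.

Ansel: £352,000; Joaquin: £264,000; Ursula: £88,000; Vance: £88,000; Yevgeni: £88,000; Linnea: £264,000; Pablo: £88,000; Quinn: £88,000; Yseult: £88,000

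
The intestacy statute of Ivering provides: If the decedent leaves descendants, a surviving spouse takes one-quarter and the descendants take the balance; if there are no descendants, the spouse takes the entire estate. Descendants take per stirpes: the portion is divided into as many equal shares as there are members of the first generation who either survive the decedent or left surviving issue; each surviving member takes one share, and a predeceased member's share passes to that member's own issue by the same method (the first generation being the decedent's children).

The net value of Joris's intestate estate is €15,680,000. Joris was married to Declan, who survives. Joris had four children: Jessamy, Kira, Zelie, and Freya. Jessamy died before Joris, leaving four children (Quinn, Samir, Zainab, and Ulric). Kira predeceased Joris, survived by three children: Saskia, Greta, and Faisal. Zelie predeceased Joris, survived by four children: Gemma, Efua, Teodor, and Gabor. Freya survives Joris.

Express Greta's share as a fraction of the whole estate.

Greta receives 1/16 of the estate.

Declan takes one-quarter of €15,680,000 = €3,920,000. The remaining €11,760,000 passes to the descendants.
The descendants' portion (€11,760,000) is divided into 4 shares of €2,940,000: Freya takes €2,940,000; Jessamy's €2,940,000 share passes to Jessamy's issue; Kira's €2,940,000 share passes to Kira's issue; Zelie's €2,940,000 share passes to Zelie's issue.
Jessamy's share (€2,940,000) is divided into 4 shares of €735,000: Quinn, Samir, Zainab, and Ulric each take €735,000.
Kira's share (€2,940,000) is divided into 3 shares of €980,000: Saskia, Greta, and Faisal each take €980,000.
Zelie's share (€2,940,000) is divided into 4 shares of €735,000: Gemma, Efua, Teodor, and Gabor each take €735,000.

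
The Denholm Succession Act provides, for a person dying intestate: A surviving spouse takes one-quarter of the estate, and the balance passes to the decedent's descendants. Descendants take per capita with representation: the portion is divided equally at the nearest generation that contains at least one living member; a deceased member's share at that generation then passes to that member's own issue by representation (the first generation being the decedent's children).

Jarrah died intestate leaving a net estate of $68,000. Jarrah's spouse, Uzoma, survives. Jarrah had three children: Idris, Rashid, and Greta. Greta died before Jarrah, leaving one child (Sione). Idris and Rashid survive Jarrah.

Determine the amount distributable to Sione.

Sione receives $17,000.

Uzoma takes one-quarter of $68,000 = $17,000. The remaining $51,000 passes to the descendants.
The descendants' portion ($51,000) is divided into 3 shares of $17,000: Idris and Rashid each take $17,000; Greta's $17,000 share passes to Greta's issue.
Greta's share ($17,000) passes entirely to Sione.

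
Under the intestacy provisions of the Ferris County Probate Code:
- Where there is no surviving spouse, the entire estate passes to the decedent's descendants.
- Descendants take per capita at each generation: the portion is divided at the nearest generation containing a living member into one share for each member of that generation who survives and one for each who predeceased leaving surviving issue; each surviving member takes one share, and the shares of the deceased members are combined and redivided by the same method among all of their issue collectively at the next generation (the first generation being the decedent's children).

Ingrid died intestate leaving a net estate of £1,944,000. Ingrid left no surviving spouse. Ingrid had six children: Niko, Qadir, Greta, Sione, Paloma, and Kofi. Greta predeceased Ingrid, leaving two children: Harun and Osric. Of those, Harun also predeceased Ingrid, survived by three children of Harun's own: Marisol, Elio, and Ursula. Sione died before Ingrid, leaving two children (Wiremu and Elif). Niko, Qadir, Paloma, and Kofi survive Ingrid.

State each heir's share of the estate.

The entire £1,944,000 passes to the descendants.
That amount (£1,944,000) is divided at the children's generation into 6 shares of £324,000. Niko, Qadir, Paloma, and Kofi each take £324,000. The 2 shares of the deceased (Greta and Sione) are combined into a pool of £648,000.
That pool (£648,000) is divided at the grandchildren's generation into 4 shares of £162,000. Osric, Wiremu, and Elif each take £162,000. The remaining share for the deceased Harun (£162,000) is carried to the next generation.
That pool (£162,000) is divided at the great-grandchildren's generation equally among Marisol, Elio, and Ursula: £54,000 each.

Niko: £324,000; Qadir: £324,000; Marisol: £54,000; Elio: £54,000; Ursula: £54,000; Osric: £162,000; Wiremu: £162,000; Elif: £162,000; Paloma: £324,000; Kofi: £324,000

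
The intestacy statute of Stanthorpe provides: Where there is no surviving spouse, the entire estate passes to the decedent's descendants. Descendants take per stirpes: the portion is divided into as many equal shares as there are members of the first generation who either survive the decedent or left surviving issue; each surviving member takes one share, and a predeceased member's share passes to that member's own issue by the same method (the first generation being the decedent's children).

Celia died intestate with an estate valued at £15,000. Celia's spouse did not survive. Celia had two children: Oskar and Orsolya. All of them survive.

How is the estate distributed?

Oskar: £7,500; Orsolya: £7,500

The entire £15,000 passes to the descendants.
That amount (£15,000) is divided into 2 shares of £7,500: Oskar and Orsolya each take £7,500.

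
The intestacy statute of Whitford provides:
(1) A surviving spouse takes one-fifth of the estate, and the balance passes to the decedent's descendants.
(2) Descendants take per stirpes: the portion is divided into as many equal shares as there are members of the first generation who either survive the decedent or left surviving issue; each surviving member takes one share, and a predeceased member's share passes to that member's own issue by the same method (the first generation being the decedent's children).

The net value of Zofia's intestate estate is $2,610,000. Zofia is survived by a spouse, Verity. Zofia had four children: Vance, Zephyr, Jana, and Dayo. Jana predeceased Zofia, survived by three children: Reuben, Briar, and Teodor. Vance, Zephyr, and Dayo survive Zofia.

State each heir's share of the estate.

Verity takes one-fifth of $2,610,000 = $522,000. The remaining $2,088,000 passes to the descendants.
The descendants' portion ($2,088,000) is divided into 4 shares of $522,000: Vance, Zephyr, and Dayo each take $522,000; Jana's $522,000 share passes to Jana's issue.
Jana's share ($522,000) is divided into 3 shares of $174,000: Reuben, Briar, and Teodor each take $174,000.

Verity: $522,000; Vance: $522,000; Zephyr: $522,000; Reuben: $174,000; Briar: $174,000; Teodor: $174,000; Dayo: $522,000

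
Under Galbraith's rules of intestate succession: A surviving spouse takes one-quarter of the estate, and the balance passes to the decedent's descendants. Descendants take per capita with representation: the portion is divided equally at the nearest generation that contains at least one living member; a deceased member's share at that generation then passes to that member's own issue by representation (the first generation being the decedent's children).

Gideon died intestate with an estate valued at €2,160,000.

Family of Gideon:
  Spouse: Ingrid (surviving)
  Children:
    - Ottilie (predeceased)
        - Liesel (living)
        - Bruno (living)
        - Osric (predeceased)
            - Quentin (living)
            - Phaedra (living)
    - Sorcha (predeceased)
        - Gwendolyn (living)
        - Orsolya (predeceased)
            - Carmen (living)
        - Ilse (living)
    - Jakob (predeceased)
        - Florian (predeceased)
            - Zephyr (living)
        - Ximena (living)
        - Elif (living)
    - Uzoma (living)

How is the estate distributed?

Ingrid: €540,000; Liesel: €135,000; Bruno: €135,000; Quentin: €67,500; Phaedra: €67,500; Gwendolyn: €135,000; Carmen: €135,000; Ilse: €135,000; Zephyr: €135,000; Ximena: €135,000; Elif: €135,000; Uzoma: €405,000

Ingrid takes one-quarter of €2,160,000 = €540,000. The remaining €1,620,000 passes to the descendants.
The descendants' portion (€1,620,000) is divided into 4 shares of €405,000: Uzoma takes €405,000; Ottilie's €405,000 share passes to Ottilie's issue; Sorcha's €405,000 share passes to Sorcha's issue; Jakob's €405,000 share passes to Jakob's issue.
Ottilie's share (€405,000) is divided into 3 shares of €135,000: Liesel and Bruno each take €135,000; Osric's €135,000 share passes to Osric's issue.
Osric's share (€135,000) is divided into 2 shares of €67,500: Quentin and Phaedra each take €67,500.
Sorcha's share (€405,000) is divided into 3 shares of €135,000: Gwendolyn and Ilse each take €135,000; Orsolya's €135,000 share passes to Orsolya's issue.
Orsolya's share (€135,000) passes entirely to Carmen.
Jakob's share (€405,000) is divided into 3 shares of €135,000: Ximena and Elif each take €135,000; Florian's €135,000 share passes to Florian's issue.
Florian's share (€135,000) passes entirely to Zephyr.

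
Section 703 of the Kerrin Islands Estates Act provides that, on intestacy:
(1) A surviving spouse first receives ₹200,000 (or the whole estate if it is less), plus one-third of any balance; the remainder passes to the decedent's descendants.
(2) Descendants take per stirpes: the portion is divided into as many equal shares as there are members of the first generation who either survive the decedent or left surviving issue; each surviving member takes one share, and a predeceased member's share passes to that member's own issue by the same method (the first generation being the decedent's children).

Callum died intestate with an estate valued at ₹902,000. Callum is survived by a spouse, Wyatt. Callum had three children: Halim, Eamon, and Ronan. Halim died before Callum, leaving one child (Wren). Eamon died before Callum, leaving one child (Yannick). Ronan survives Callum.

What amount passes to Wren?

Wren receives ₹156,000.

Wyatt first takes ₹200,000, leaving a balance of ₹702,000. Wyatt then takes one-third of the balance (₹234,000), for a total of ₹434,000. The remaining ₹468,000 passes to the descendants.
The descendants' portion (₹468,000) is divided into 3 shares of ₹156,000: Ronan takes ₹156,000; Halim's ₹156,000 share passes to Halim's issue; Eamon's ₹156,000 share passes to Eamon's issue.
Halim's share (₹156,000) passes entirely to Wren.
Eamon's share (₹156,000) passes entirely to Yannick.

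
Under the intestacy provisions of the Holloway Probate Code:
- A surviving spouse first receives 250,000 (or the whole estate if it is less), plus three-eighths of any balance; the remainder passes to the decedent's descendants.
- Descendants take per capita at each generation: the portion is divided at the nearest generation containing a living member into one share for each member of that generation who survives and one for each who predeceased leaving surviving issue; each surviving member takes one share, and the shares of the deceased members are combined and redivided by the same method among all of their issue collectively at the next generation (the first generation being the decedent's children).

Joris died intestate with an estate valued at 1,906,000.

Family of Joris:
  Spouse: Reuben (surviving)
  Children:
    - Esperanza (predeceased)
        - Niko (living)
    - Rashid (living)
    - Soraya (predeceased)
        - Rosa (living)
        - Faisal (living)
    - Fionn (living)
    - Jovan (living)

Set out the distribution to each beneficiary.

Reuben first takes 250,000, leaving a balance of 1,656,000. Reuben then takes three-eighths of the balance (621,000), for a total of 871,000. The remaining 1,035,000 passes to the descendants.
The descendants' portion (1,035,000) is divided at the children's generation into 5 shares of 207,000. Rashid, Fionn, and Jovan each take 207,000. The 2 shares of the deceased (Esperanza and Soraya) are combined into a pool of 414,000.
That pool (414,000) is divided at the grandchildren's generation equally among Niko, Rosa, and Faisal: 138,000 each.

Reuben: 871,000; Niko: 138,000; Rashid: 207,000; Rosa: 138,000; Faisal: 138,000; Fionn: 207,000; Jovan: 207,000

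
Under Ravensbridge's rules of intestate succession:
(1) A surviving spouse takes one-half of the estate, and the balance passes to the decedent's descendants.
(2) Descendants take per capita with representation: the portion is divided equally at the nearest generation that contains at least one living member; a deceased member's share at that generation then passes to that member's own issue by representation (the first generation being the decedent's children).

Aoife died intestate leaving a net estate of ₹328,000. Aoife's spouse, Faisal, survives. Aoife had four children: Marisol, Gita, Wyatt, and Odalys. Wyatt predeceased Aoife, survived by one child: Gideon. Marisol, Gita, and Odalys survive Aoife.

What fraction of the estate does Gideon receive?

Faisal takes one-half of ₹328,000 = ₹164,000. The remaining ₹164,000 passes to the descendants.
The descendants' portion (₹164,000) is divided into 4 shares of ₹41,000: Marisol, Gita, and Odalys each take ₹41,000; Wyatt's ₹41,000 share passes to Wyatt's issue.
Wyatt's share (₹41,000) passes entirely to Gideon.

Gideon receives 1/8 of the estate.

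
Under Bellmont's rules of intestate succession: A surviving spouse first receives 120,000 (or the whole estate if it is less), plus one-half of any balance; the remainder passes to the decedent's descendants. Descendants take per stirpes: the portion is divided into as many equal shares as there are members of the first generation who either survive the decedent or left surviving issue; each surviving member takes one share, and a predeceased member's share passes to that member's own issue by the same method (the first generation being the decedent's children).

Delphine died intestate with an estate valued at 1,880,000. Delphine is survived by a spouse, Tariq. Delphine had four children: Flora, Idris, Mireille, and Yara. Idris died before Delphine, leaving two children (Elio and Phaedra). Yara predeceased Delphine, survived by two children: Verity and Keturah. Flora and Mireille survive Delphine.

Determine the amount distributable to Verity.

Tariq first takes 120,000, leaving a balance of 1,760,000. Tariq then takes one-half of the balance (880,000), for a total of 1,000,000. The remaining 880,000 passes to the descendants.
The descendants' portion (880,000) is divided into 4 shares of 220,000: Flora and Mireille each take 220,000; Idris's 220,000 share passes to Idris's issue; Yara's 220,000 share passes to Yara's issue.
Idris's share (220,000) is divided into 2 shares of 110,000: Elio and Phaedra each take 110,000.
Yara's share (220,000) is divided into 2 shares of 110,000: Verity and Keturah each take 110,000.

Verity receives 110,000.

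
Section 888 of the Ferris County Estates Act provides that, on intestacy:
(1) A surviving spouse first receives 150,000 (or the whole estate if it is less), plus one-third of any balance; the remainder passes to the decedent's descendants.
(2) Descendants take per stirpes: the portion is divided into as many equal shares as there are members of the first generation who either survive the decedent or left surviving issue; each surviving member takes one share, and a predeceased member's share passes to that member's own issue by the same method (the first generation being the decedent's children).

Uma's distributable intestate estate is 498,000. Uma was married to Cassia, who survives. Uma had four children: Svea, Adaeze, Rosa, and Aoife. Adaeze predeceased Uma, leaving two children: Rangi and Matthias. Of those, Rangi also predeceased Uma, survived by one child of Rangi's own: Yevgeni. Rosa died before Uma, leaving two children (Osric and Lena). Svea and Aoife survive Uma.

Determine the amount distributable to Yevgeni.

Yevgeni receives 29,000.

Cassia first takes 150,000, leaving a balance of 348,000. Cassia then takes one-third of the balance (116,000), for a total of 266,000. The remaining 232,000 passes to the descendants.
The descendants' portion (232,000) is divided into 4 shares of 58,000: Svea and Aoife each take 58,000; Adaeze's 58,000 share passes to Adaeze's issue; Rosa's 58,000 share passes to Rosa's issue.
Adaeze's share (58,000) is divided into 2 shares of 29,000: Matthias takes 29,000; Rangi's 29,000 share passes to Rangi's issue.
Rangi's share (29,000) passes entirely to Yevgeni.
Rosa's share (58,000) is divided into 2 shares of 29,000: Osric and Lena each take 29,000.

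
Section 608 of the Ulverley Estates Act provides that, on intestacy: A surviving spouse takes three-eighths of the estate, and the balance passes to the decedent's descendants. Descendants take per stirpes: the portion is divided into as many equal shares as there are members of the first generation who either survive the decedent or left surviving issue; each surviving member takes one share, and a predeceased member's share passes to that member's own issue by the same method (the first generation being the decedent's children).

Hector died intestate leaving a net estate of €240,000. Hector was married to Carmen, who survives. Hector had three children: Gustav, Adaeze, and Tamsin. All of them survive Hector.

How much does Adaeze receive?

Adaeze receives €50,000.

Carmen takes three-eighths of €240,000 = €90,000. The remaining €150,000 passes to the descendants.
The descendants' portion (€150,000) is divided into 3 shares of €50,000: Gustav, Adaeze, and Tamsin each take €50,000.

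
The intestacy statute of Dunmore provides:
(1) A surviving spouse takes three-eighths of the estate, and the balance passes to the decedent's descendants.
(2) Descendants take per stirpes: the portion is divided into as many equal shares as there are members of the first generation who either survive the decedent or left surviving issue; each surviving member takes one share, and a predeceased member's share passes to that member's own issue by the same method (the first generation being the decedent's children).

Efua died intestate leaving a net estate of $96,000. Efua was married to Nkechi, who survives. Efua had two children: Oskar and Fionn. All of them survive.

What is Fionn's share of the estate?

Nkechi takes three-eighths of $96,000 = $36,000. The remaining $60,000 passes to the descendants.
The descendants' portion ($60,000) is divided into 2 shares of $30,000: Oskar and Fionn each take $30,000.

Fionn receives $30,000.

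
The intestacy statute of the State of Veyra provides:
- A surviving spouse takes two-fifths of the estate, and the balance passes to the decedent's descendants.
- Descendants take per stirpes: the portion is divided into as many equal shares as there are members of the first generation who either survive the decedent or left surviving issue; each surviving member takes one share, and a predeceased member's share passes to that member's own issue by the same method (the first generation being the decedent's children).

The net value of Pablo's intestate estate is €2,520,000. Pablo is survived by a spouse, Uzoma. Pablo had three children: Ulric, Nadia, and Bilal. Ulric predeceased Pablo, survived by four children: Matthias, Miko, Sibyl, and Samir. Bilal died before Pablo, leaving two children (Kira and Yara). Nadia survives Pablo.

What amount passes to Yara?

Uzoma takes two-fifths of €2,520,000 = €1,008,000. The remaining €1,512,000 passes to the descendants.
The descendants' portion (€1,512,000) is divided into 3 shares of €504,000: Nadia takes €504,000; Ulric's €504,000 share passes to Ulric's issue; Bilal's €504,000 share passes to Bilal's issue.
Ulric's share (€504,000) is divided into 4 shares of €126,000: Matthias, Miko, Sibyl, and Samir each take €126,000.
Bilal's share (€504,000) is divided into 2 shares of €252,000: Kira and Yara each take €252,000.

Yara receives €252,000.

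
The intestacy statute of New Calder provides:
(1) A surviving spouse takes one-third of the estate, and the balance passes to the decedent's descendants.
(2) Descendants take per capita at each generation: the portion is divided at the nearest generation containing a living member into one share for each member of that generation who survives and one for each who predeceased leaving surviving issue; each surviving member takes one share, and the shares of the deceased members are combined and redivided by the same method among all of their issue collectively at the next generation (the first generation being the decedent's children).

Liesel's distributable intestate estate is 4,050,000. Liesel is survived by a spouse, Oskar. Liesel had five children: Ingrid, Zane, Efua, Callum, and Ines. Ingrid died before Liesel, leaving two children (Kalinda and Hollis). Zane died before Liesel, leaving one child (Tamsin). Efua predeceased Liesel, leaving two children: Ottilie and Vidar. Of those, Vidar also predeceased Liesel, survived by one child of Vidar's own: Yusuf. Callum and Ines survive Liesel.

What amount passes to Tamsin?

Tamsin receives 324,000.

Oskar takes one-third of 4,050,000 = 1,350,000. The remaining 2,700,000 passes to the descendants.
The descendants' portion (2,700,000) is divided at the children's generation into 5 shares of 540,000. Callum and Ines each take 540,000. The 3 shares of the deceased (Ingrid, Zane, and Efua) are combined into a pool of 1,620,000.
That pool (1,620,000) is divided at the grandchildren's generation into 5 shares of 324,000. Kalinda, Hollis, Tamsin, and Ottilie each take 324,000. The remaining share for the deceased Vidar (324,000) is carried to the next generation.
That pool (324,000) passes entirely to Yusuf, the sole taker at the great-grandchildren's generation.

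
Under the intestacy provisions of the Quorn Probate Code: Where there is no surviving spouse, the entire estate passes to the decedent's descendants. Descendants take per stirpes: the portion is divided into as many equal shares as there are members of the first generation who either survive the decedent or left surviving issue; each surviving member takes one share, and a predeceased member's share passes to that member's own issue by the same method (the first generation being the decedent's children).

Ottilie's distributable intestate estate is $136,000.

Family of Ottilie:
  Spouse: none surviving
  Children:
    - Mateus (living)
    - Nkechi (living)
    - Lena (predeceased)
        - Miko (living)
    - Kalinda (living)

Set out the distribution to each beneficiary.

Mateus: $34,000; Nkechi: $34,000; Miko: $34,000; Kalinda: $34,000

The entire $136,000 passes to the descendants.
That amount ($136,000) is divided into 4 shares of $34,000: Mateus, Nkechi, and Kalinda each take $34,000; Lena's $34,000 share passes to Lena's issue.
Lena's share ($34,000) passes entirely to Miko.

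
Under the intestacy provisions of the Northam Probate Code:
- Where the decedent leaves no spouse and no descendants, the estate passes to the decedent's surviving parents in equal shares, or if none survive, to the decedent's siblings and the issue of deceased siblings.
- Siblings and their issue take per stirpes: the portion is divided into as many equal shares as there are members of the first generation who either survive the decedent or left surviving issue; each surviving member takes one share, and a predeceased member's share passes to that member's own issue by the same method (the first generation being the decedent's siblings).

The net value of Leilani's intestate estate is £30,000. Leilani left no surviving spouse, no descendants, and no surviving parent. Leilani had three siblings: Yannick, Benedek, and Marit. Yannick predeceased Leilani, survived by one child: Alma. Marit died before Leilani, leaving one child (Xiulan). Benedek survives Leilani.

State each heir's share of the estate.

The entire £30,000 passes to the siblings and their issue.
That amount (£30,000) is divided into 3 shares of £10,000: Benedek takes £10,000; Yannick's £10,000 share passes to Yannick's issue; Marit's £10,000 share passes to Marit's issue.
Yannick's share (£10,000) passes entirely to Alma.
Marit's share (£10,000) passes entirely to Xiulan.

Alma: £10,000; Benedek: £10,000; Xiulan: £10,000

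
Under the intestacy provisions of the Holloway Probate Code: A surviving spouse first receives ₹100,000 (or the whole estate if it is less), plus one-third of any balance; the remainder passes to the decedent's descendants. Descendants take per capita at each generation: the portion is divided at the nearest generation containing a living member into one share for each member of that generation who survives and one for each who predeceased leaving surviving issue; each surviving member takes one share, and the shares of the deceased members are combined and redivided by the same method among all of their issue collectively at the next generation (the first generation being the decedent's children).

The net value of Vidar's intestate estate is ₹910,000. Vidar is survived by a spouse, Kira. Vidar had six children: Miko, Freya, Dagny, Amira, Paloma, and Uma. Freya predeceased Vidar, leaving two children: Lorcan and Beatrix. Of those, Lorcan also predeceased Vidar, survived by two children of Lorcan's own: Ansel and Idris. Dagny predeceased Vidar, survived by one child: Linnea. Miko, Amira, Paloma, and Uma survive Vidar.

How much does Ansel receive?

Kira first takes ₹100,000, leaving a balance of ₹810,000. Kira then takes one-third of the balance (₹270,000), for a total of ₹370,000. The remaining ₹540,000 passes to the descendants.
The descendants' portion (₹540,000) is divided at the children's generation into 6 shares of ₹90,000. Miko, Amira, Paloma, and Uma each take ₹90,000. The 2 shares of the deceased (Freya and Dagny) are combined into a pool of ₹180,000.
That pool (₹180,000) is divided at the grandchildren's generation into 3 shares of ₹60,000. Beatrix and Linnea each take ₹60,000. The remaining share for the deceased Lorcan (₹60,000) is carried to the next generation.
That pool (₹60,000) is divided at the great-grandchildren's generation equally among Ansel and Idris: ₹30,000 each.

Ansel receives ₹30,000.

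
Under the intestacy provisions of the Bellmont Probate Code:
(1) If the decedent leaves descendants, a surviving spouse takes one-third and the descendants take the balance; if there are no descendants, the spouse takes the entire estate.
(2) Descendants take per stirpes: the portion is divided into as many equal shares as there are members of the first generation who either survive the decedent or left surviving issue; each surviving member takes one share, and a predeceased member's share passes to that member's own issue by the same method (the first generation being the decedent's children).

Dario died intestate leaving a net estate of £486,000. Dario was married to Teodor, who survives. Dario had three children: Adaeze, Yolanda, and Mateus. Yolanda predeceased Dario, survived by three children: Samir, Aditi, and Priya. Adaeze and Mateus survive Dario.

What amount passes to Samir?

Samir receives £36,000.

Teodor takes one-third of £486,000 = £162,000. The remaining £324,000 passes to the descendants.
The descendants' portion (£324,000) is divided into 3 shares of £108,000: Adaeze and Mateus each take £108,000; Yolanda's £108,000 share passes to Yolanda's issue.
Yolanda's share (£108,000) is divided into 3 shares of £36,000: Samir, Aditi, and Priya each take £36,000.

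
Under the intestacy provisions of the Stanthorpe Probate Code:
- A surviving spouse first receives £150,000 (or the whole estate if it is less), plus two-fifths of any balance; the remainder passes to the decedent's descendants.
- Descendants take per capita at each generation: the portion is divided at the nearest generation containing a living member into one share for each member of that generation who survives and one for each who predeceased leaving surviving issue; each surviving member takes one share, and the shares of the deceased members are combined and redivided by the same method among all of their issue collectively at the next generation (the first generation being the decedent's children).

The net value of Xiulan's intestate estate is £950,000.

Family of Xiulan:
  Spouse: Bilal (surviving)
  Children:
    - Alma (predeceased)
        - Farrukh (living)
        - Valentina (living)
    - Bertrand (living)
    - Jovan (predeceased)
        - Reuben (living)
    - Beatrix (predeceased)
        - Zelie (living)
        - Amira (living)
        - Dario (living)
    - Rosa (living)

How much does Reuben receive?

Bilal first takes £150,000, leaving a balance of £800,000. Bilal then takes two-fifths of the balance (£320,000), for a total of £470,000. The remaining £480,000 passes to the descendants.
The descendants' portion (£480,000) is divided at the children's generation into 5 shares of £96,000. Bertrand and Rosa each take £96,000. The 3 shares of the deceased (Alma, Jovan, and Beatrix) are combined into a pool of £288,000.
That pool (£288,000) is divided at the grandchildren's generation equally among Farrukh, Valentina, Reuben, Zelie, Amira, and Dario: £48,000 each.

Reuben receives £48,000.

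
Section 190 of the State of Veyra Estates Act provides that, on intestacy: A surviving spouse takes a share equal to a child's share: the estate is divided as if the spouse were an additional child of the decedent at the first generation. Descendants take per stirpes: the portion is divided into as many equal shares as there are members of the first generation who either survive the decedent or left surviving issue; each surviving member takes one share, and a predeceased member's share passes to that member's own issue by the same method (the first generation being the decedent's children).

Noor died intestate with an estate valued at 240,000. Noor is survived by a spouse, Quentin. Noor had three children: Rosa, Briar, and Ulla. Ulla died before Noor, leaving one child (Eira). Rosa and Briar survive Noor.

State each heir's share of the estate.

Quentin: 60,000; Rosa: 60,000; Briar: 60,000; Eira: 60,000

The spouse counts as an additional share at the children's level, so there are 4 primary shares of 60,000. Quentin takes one such share (60,000).
The children's combined portion (180,000) is divided into 3 shares of 60,000: Rosa and Briar each take 60,000; Ulla's 60,000 share passes to Ulla's issue.
Ulla's share (60,000) passes entirely to Eira.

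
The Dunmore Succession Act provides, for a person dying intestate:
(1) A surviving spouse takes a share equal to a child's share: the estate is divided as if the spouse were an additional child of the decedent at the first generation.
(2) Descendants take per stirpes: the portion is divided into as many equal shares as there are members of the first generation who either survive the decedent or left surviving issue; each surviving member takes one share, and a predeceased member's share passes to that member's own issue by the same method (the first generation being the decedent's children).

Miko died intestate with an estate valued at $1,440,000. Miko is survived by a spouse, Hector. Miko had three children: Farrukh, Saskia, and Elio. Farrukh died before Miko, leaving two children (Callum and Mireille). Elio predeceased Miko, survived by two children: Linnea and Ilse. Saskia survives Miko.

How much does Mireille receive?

Mireille receives $180,000.

The spouse counts as an additional share at the children's level, so there are 4 primary shares of $360,000. Hector takes one such share ($360,000).
The children's combined portion ($1,080,000) is divided into 3 shares of $360,000: Saskia takes $360,000; Farrukh's $360,000 share passes to Farrukh's issue; Elio's $360,000 share passes to Elio's issue.
Farrukh's share ($360,000) is divided into 2 shares of $180,000: Callum and Mireille each take $180,000.
Elio's share ($360,000) is divided into 2 shares of $180,000: Linnea and Ilse each take $180,000.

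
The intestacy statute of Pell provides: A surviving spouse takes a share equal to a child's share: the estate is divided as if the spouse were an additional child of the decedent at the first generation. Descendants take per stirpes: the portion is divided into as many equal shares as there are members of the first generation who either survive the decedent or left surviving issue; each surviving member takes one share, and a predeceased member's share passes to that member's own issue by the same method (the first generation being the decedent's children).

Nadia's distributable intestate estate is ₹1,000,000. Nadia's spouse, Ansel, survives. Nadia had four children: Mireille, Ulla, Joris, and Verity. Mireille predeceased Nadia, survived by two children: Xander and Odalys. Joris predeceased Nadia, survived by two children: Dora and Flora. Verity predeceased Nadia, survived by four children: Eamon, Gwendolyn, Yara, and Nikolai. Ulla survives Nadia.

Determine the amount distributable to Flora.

Flora receives ₹100,000.

The spouse counts as an additional share at the children's level, so there are 5 primary shares of ₹200,000. Ansel takes one such share (₹200,000).
The children's combined portion (₹800,000) is divided into 4 shares of ₹200,000: Ulla takes ₹200,000; Mireille's ₹200,000 share passes to Mireille's issue; Joris's ₹200,000 share passes to Joris's issue; Verity's ₹200,000 share passes to Verity's issue.
Mireille's share (₹200,000) is divided into 2 shares of ₹100,000: Xander and Odalys each take ₹100,000.
Joris's share (₹200,000) is divided into 2 shares of ₹100,000: Dora and Flora each take ₹100,000.
Verity's share (₹200,000) is divided into 4 shares of ₹50,000: Eamon, Gwendolyn, Yara, and Nikolai each take ₹50,000.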